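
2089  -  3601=- 1512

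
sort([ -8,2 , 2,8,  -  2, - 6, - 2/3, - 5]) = [ - 8, - 6, - 5, - 2,-2/3, 2, 2, 8 ]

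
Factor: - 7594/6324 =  - 2^(-1 )*3^( - 1)*17^( - 1 )*31^( - 1)*3797^1 = - 3797/3162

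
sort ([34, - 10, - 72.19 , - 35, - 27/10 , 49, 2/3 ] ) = [ - 72.19, - 35, - 10, - 27/10, 2/3, 34,49] 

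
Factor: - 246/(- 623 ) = 2^1 * 3^1 *7^( - 1) * 41^1*89^( - 1 ) 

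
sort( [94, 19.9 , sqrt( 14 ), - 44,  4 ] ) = [- 44,sqrt(14), 4, 19.9, 94]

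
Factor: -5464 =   -  2^3*683^1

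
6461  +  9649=16110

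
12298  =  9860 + 2438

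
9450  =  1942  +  7508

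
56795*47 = 2669365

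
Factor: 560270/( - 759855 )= - 2^1*3^( - 1)*283^( - 1 )*313^1 = - 626/849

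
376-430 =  - 54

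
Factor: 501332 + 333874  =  835206 = 2^1 *3^1*  139201^1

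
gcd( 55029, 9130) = 83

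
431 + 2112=2543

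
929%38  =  17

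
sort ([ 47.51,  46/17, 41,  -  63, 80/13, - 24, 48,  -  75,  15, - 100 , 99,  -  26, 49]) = [ - 100, - 75 ,-63, - 26, - 24, 46/17,  80/13 , 15 , 41, 47.51,48, 49,99 ]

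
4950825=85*58245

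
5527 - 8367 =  - 2840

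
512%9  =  8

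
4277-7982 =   -  3705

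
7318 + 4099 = 11417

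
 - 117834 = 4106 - 121940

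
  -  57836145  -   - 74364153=16528008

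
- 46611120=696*(-66970 )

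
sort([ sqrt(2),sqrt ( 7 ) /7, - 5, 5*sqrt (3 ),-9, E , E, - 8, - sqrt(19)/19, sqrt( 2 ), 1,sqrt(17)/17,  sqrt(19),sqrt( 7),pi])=[ - 9 , - 8,-5 ,- sqrt( 19 ) /19, sqrt( 17) /17, sqrt( 7) /7 , 1,sqrt( 2), sqrt(2 ),sqrt( 7) , E,  E, pi,sqrt( 19 ),5*sqrt( 3) ]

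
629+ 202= 831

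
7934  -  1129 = 6805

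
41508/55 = 41508/55 = 754.69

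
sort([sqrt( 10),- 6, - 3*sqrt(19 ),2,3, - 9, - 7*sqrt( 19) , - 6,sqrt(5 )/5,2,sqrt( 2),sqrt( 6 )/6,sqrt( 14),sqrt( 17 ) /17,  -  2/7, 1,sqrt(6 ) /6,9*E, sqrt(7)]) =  [ - 7*sqrt( 19), - 3 * sqrt( 19), - 9, - 6, - 6, - 2/7,sqrt( 17) /17,sqrt ( 6)/6,  sqrt( 6)/6,sqrt(5)/5,1,sqrt( 2 ), 2, 2,sqrt(7 ),3,sqrt(10 ), sqrt (14),9*E]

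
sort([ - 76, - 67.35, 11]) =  [ - 76 ,-67.35,  11 ] 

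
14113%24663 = 14113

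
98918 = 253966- 155048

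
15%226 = 15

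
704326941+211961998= 916288939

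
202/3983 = 202/3983 =0.05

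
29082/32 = 14541/16 = 908.81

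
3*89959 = 269877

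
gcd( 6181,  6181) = 6181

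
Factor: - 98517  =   - 3^1*32839^1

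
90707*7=634949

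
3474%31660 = 3474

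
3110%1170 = 770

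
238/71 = 3 + 25/71 = 3.35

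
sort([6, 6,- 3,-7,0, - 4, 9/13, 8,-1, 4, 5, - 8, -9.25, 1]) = [ - 9.25, - 8, - 7, - 4,-3, - 1,0, 9/13,1,4, 5, 6,  6,  8]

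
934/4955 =934/4955 = 0.19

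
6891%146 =29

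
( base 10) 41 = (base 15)2B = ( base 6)105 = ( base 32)19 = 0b101001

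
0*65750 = 0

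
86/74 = 1  +  6/37=1.16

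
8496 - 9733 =  -  1237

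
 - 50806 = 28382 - 79188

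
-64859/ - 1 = 64859/1  =  64859.00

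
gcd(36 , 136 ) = 4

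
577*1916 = 1105532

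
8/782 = 4/391 = 0.01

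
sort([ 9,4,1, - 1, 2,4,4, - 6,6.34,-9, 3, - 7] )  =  [-9, - 7,-6,-1, 1,  2,3,4,4, 4, 6.34,9 ]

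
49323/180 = 16441/60 = 274.02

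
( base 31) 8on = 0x2107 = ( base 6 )103051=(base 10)8455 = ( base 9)12534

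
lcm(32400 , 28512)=712800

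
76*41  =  3116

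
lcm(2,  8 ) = 8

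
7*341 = 2387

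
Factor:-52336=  - 2^4*3271^1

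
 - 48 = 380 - 428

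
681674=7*97382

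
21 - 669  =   - 648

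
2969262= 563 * 5274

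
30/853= 30/853=0.04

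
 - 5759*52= - 299468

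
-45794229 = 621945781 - 667740010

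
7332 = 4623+2709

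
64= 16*4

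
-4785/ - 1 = 4785+0/1 = 4785.00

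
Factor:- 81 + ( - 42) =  -3^1*41^1  =  - 123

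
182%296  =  182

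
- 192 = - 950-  - 758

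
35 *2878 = 100730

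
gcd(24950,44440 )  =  10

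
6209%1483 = 277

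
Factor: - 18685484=-2^2*229^1* 20399^1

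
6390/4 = 1597 + 1/2 = 1597.50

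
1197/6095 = 1197/6095 = 0.20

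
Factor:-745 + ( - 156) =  -17^1 * 53^1  =  - 901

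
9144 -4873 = 4271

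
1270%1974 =1270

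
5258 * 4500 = 23661000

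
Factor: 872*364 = 317408 = 2^5*7^1*13^1*109^1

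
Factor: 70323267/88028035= 3^1*5^(-1 )* 7^1 * 67^1 *151^1 * 331^1  *17605607^(  -  1 ) 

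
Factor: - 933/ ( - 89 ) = 3^1*89^( - 1)*311^1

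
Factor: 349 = 349^1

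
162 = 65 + 97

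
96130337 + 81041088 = 177171425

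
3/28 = 3/28  =  0.11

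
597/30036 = 199/10012 = 0.02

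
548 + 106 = 654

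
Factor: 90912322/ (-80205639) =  - 2^1*3^(-1)*83^( - 1)*101^1*109^1*4129^1*322111^( - 1) 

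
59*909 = 53631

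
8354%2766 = 56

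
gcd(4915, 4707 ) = 1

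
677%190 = 107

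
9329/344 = 9329/344 = 27.12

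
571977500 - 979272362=- 407294862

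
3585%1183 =36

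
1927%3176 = 1927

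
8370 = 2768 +5602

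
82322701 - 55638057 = 26684644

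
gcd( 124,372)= 124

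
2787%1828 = 959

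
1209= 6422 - 5213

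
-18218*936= - 17052048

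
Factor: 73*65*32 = 2^5 * 5^1 * 13^1*73^1 = 151840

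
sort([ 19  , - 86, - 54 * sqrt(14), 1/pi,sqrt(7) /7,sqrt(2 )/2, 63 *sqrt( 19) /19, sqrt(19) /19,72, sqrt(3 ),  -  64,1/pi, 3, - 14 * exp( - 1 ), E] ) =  [ - 54*sqrt (14), - 86 , - 64, - 14*exp( - 1),sqrt(19)/19, 1/pi, 1/pi, sqrt( 7) /7, sqrt(2)/2,sqrt( 3 ), E, 3,63*sqrt(19) /19, 19, 72]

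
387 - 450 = - 63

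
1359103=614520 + 744583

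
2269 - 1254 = 1015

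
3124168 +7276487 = 10400655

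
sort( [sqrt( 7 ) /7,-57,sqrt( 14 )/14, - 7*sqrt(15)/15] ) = [ - 57,-7*sqrt (15) /15, sqrt(14 )/14, sqrt(7 ) /7 ]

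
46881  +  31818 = 78699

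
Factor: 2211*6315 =3^2*5^1 * 11^1*67^1*421^1  =  13962465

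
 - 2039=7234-9273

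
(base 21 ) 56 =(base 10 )111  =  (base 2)1101111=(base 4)1233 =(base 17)69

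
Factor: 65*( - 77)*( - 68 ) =340340  =  2^2*5^1*7^1*11^1 * 13^1*17^1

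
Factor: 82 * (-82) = -2^2 * 41^2 = -6724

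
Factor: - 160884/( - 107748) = 73^( - 1)*109^1 = 109/73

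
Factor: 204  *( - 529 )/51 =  - 2^2*23^2 = - 2116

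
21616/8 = 2702 = 2702.00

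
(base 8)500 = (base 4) 11000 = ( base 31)AA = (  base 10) 320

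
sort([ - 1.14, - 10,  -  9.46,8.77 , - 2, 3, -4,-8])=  [ - 10, - 9.46, - 8, - 4 , - 2, - 1.14, 3,  8.77] 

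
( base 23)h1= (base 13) 242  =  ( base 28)E0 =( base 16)188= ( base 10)392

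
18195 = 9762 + 8433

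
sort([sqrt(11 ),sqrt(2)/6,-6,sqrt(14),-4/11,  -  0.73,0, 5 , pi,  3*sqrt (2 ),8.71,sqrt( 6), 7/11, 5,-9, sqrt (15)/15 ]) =[ - 9, - 6, - 0.73,  -  4/11, 0, sqrt(2)/6, sqrt(15) /15, 7/11,sqrt(6), pi,sqrt( 11),sqrt (14), 3*sqrt( 2 ), 5, 5, 8.71]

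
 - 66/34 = -2  +  1/17= - 1.94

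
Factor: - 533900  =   - 2^2*5^2*19^1*281^1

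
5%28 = 5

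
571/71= 8+ 3/71 = 8.04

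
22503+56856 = 79359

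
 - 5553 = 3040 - 8593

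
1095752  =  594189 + 501563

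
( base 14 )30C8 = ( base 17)1c1a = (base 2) 10000011011000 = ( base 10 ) 8408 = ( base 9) 12472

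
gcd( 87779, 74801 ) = 1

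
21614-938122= - 916508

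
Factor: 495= 3^2*5^1*11^1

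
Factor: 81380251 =81380251^1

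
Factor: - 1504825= - 5^2*7^1*8599^1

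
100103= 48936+51167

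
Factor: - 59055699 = -3^1 * 19685233^1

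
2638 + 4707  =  7345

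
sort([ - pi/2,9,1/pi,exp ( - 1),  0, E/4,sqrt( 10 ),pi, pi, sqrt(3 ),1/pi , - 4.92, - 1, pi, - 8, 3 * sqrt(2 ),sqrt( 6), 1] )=[ - 8, - 4.92,  -  pi/2, - 1,0,1/pi,1/pi,exp( - 1), E/4, 1,sqrt(3 ), sqrt( 6 ),  pi,pi , pi, sqrt( 10 ),3*sqrt( 2 ), 9]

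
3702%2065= 1637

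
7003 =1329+5674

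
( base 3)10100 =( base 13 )6c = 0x5A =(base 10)90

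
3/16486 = 3/16486 = 0.00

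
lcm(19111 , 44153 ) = 1280437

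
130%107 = 23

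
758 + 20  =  778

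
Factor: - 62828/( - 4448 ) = 2^( - 3 )*113^1 =113/8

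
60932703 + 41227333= 102160036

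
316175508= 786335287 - 470159779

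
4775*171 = 816525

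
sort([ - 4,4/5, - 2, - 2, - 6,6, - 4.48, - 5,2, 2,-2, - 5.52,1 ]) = [-6, - 5.52,-5, - 4.48,  -  4,- 2, - 2,-2,  4/5,1,  2, 2, 6]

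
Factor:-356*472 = - 168032= - 2^5*59^1* 89^1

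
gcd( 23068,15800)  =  316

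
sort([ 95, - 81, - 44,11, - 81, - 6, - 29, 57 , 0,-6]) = [  -  81, - 81, - 44, - 29, -6, - 6,0 , 11,57,95]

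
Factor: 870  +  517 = 1387 = 19^1*73^1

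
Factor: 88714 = 2^1*44357^1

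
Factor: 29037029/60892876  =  2^( - 2 ) * 7^1*11^(  -  1)* 167^( - 1) * 8287^(-1 )*4148147^1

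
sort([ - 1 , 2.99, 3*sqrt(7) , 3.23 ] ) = [ - 1, 2.99,3.23, 3*sqrt( 7) ] 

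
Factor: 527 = 17^1 *31^1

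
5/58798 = 5/58798 = 0.00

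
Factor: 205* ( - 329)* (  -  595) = 5^2*7^2*17^1*41^1*47^1  =  40129775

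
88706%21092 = 4338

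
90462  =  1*90462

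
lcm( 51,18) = 306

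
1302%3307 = 1302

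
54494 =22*2477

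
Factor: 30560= 2^5*5^1*191^1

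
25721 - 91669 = - 65948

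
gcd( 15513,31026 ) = 15513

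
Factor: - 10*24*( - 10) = 2^5*3^1*5^2=2400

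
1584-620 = 964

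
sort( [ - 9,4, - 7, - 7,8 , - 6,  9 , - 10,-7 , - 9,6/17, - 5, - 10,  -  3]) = [ - 10, - 10, - 9, - 9,- 7, - 7,-7, - 6, - 5, - 3,6/17,4,8,  9 ]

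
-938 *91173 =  - 85520274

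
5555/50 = 1111/10 = 111.10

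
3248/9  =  360 + 8/9= 360.89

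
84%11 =7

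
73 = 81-8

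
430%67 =28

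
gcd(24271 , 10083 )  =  1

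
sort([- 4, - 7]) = [ - 7, - 4]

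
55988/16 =3499 + 1/4 = 3499.25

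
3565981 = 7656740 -4090759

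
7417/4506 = 7417/4506 = 1.65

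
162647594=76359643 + 86287951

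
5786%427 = 235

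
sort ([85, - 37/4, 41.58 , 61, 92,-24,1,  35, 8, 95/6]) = [ - 24, - 37/4 , 1, 8,95/6,35, 41.58, 61,85, 92]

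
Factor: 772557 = 3^1*257519^1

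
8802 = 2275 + 6527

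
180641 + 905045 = 1085686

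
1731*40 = 69240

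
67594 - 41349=26245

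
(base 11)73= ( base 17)4C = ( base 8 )120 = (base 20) 40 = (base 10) 80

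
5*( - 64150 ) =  - 320750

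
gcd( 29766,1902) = 6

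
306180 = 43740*7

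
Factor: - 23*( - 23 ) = 529 = 23^2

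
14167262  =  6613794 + 7553468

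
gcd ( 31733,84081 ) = 1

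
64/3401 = 64/3401=0.02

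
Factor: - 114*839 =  - 95646 = -  2^1*3^1*19^1*839^1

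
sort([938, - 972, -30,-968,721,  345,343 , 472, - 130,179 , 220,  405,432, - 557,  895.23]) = [ -972, - 968, - 557 ,- 130, - 30, 179,220,343,345,405,  432,472,721,  895.23, 938 ] 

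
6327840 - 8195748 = -1867908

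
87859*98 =8610182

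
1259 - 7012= - 5753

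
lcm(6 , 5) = 30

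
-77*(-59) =4543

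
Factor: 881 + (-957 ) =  - 2^2 * 19^1 = - 76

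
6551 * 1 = 6551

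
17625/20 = 3525/4 =881.25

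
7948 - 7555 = 393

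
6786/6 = 1131 = 1131.00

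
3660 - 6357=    - 2697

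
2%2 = 0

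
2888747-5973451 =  - 3084704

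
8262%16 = 6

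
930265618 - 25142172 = 905123446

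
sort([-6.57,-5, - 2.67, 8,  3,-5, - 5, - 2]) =[-6.57,-5,  -  5, - 5, - 2.67,  -  2 , 3, 8]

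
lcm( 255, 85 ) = 255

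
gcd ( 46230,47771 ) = 1541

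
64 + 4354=4418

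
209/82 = 2 + 45/82 =2.55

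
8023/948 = 8+439/948= 8.46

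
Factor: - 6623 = -37^1*179^1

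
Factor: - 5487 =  - 3^1 *31^1 *59^1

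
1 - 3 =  - 2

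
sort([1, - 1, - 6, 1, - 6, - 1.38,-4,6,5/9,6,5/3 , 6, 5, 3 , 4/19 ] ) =[ - 6, - 6, - 4,-1.38, - 1, 4/19,5/9, 1,1 , 5/3, 3, 5,6, 6,6]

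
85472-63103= 22369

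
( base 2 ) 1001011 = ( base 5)300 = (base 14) 55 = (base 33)29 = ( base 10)75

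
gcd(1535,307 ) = 307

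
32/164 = 8/41 =0.20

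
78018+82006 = 160024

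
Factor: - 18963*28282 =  - 2^1*3^2 * 7^2*43^1*79^1*179^1 = - 536311566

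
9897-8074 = 1823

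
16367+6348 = 22715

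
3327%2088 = 1239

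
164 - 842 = - 678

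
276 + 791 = 1067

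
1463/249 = 1463/249 = 5.88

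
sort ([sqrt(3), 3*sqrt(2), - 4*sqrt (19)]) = [- 4*sqrt(19 ),sqrt( 3 ),3*sqrt(2) ] 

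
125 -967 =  - 842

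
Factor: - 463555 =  - 5^1*83^1*1117^1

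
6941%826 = 333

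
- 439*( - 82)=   35998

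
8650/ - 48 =-4325/24  =  - 180.21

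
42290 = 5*8458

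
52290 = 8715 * 6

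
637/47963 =637/47963=0.01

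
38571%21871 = 16700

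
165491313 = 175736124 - 10244811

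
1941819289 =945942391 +995876898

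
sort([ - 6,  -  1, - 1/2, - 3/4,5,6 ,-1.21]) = [ - 6, - 1.21, - 1,  -  3/4, - 1/2,5 , 6]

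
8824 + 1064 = 9888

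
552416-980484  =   - 428068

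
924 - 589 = 335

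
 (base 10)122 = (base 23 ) 57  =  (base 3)11112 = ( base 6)322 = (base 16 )7a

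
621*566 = 351486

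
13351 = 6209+7142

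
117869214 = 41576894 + 76292320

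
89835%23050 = 20685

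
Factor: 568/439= 2^3*71^1*439^ ( - 1 )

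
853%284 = 1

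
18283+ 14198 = 32481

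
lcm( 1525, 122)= 3050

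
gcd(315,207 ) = 9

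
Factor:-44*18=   -  2^3*3^2*11^1 = -  792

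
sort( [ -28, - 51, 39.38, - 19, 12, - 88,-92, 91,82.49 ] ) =[ - 92, - 88 , - 51, - 28, - 19,12,  39.38, 82.49, 91]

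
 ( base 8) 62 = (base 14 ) 38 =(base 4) 302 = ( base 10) 50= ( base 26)1o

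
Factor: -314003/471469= - 59^ ( - 1 )*61^ ( - 1 )*  131^( - 1)*314003^1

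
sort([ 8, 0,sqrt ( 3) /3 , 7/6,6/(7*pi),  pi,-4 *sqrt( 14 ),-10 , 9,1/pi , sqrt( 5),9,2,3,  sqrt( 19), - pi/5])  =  [-4*sqrt ( 14 ),- 10, - pi/5,0 , 6/( 7  *pi ), 1/pi, sqrt ( 3 )/3,  7/6, 2,sqrt (5 ),3  ,  pi, sqrt ( 19 ), 8, 9, 9]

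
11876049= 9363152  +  2512897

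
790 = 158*5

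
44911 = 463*97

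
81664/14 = 5833 +1/7 = 5833.14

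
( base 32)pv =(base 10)831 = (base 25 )186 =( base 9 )1123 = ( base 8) 1477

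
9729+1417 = 11146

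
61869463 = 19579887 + 42289576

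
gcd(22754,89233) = 1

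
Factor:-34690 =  - 2^1*5^1*3469^1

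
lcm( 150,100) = 300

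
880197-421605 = 458592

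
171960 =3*57320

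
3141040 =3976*790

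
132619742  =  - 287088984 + 419708726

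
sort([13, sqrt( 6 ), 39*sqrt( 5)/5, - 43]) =[  -  43, sqrt( 6 ), 13,  39*sqrt (5)/5 ]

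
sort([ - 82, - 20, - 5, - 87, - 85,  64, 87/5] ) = [ - 87, - 85, - 82,-20, - 5,87/5,64] 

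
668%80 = 28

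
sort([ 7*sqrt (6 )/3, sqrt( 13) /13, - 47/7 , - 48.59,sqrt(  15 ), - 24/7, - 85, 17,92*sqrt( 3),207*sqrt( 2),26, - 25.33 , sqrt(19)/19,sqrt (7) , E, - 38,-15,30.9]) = [ - 85, - 48.59, - 38, - 25.33, - 15, - 47/7, - 24/7,sqrt( 19)/19 , sqrt(13)/13, sqrt( 7 ),E,sqrt(15),7*sqrt( 6 ) /3,17 , 26,30.9,  92*sqrt( 3 ),207*sqrt( 2) ]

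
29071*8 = 232568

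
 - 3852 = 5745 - 9597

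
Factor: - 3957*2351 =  - 3^1*1319^1 * 2351^1 = -9302907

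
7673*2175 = 16688775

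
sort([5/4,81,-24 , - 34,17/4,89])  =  [ - 34, - 24,5/4 , 17/4  ,  81, 89 ] 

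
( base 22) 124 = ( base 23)103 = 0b1000010100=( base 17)1E5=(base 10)532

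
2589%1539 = 1050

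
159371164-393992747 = -234621583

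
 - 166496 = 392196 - 558692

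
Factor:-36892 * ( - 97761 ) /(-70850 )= - 1803299406/35425 = - 2^1 *3^1 * 5^( - 2) * 13^( - 1 )*23^1*109^( - 1) * 401^1 * 32587^1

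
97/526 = 97/526 = 0.18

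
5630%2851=2779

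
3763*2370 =8918310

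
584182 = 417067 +167115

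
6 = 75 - 69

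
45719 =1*45719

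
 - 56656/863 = - 66 + 302/863=- 65.65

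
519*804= 417276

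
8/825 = 8/825 = 0.01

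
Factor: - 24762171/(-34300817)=3^1 * 7^1  *  1179151^1 * 34300817^(  -  1 )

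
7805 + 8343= 16148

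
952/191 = 952/191  =  4.98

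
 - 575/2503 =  - 575/2503=-0.23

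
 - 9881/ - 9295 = 9881/9295  =  1.06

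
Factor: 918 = 2^1*3^3*17^1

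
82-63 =19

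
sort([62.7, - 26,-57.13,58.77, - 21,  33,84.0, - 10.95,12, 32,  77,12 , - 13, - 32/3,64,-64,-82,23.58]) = [- 82,-64,  -  57.13, -26, - 21, - 13, - 10.95,-32/3,12,12,  23.58,32,33, 58.77,  62.7,64,77,84.0] 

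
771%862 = 771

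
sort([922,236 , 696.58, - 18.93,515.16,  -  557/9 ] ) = [  -  557/9, -18.93, 236,  515.16, 696.58 , 922 ]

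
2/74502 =1/37251 = 0.00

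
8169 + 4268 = 12437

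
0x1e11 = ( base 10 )7697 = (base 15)2432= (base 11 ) 5868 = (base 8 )17021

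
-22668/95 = - 239+37/95 = - 238.61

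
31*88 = 2728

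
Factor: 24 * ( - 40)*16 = - 15360 =-2^10*3^1*5^1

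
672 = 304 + 368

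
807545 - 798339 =9206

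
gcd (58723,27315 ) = 1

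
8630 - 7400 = 1230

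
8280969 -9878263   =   - 1597294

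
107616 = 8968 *12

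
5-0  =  5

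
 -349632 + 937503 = 587871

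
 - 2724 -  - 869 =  - 1855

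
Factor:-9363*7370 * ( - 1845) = 2^1*3^3*5^2*11^1*41^1*67^1*3121^1 = 127314796950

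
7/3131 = 7/3131 = 0.00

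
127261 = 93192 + 34069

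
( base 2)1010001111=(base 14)34B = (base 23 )15b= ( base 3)220021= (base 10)655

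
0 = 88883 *0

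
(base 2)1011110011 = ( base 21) 1ek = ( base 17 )2A7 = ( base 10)755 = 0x2F3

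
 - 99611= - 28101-71510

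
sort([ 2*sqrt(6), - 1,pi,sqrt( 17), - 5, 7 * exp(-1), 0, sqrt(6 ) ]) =[ - 5,-1, 0,sqrt( 6), 7*exp (-1),pi,sqrt ( 17 ),2*sqrt( 6)]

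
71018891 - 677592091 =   -  606573200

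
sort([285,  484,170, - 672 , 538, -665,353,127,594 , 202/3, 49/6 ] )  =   [ - 672, - 665,49/6, 202/3,127,170,285,353,484, 538,594 ]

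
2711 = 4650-1939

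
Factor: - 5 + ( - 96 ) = -101^1 = - 101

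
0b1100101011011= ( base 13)2c54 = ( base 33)5vn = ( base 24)b6b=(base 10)6491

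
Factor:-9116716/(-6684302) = 2^1*7^1 * 325597^1*3342151^(-1) = 4558358/3342151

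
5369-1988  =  3381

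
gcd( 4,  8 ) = 4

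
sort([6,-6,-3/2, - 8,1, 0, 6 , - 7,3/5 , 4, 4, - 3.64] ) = [ - 8, - 7,-6, - 3.64, - 3/2 , 0, 3/5,1, 4, 4, 6, 6]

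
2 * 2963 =5926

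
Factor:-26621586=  - 2^1*3^2*83^1*103^1*173^1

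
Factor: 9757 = 11^1*887^1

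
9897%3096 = 609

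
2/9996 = 1/4998 = 0.00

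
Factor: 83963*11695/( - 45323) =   -  5^1*11^1*17^1*61^( - 1) * 449^1*743^( - 1)*2339^1 =- 981947285/45323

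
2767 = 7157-4390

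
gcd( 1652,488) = 4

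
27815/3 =27815/3 = 9271.67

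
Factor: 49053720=2^3*3^1*5^1*337^1*1213^1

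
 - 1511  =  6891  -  8402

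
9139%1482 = 247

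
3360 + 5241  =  8601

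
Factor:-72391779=-3^3*97^1*131^1*211^1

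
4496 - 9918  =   - 5422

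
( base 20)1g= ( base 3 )1100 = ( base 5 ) 121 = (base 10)36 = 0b100100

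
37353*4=149412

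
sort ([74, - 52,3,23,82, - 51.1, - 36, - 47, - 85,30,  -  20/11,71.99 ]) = [  -  85, - 52, - 51.1, - 47, -36, - 20/11,3, 23,30,71.99,74,82] 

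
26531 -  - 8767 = 35298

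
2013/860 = 2 + 293/860 = 2.34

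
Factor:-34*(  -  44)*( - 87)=-2^3* 3^1*11^1  *  17^1*29^1 = -130152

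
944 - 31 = 913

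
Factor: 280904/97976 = 949/331 = 13^1*73^1*331^ ( - 1 ) 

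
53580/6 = 8930 = 8930.00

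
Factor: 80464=2^4 * 47^1*107^1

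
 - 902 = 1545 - 2447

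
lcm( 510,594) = 50490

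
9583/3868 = 2  +  1847/3868 = 2.48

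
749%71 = 39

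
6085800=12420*490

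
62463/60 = 1041 + 1/20 = 1041.05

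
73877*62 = 4580374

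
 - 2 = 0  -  2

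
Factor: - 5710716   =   - 2^2*3^3*11^2*19^1 *23^1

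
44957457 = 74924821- 29967364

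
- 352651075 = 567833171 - 920484246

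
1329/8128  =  1329/8128 = 0.16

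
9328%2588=1564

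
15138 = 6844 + 8294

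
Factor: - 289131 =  - 3^1*96377^1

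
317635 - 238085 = 79550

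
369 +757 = 1126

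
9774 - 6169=3605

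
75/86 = 75/86 =0.87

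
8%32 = 8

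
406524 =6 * 67754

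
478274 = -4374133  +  4852407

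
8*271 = 2168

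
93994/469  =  93994/469 = 200.41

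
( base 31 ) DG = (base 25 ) GJ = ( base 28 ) er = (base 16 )1a3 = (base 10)419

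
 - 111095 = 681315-792410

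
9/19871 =9/19871= 0.00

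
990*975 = 965250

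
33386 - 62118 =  - 28732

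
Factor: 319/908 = 2^(  -  2 )*11^1*29^1*227^(  -  1 ) 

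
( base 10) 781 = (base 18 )277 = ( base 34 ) mx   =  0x30d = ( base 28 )RP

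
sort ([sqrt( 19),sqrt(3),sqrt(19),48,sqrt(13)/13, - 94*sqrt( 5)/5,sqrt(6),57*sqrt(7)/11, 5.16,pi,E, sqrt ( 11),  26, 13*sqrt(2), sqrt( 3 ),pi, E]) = [ - 94* sqrt(5) /5,sqrt(13)/13,sqrt(3), sqrt( 3 ),sqrt (6),E,E, pi,pi  ,  sqrt(11),sqrt (19), sqrt (19), 5.16,57 * sqrt ( 7 ) /11, 13*sqrt( 2), 26, 48 ]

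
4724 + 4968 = 9692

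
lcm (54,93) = 1674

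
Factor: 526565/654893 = 5^1*13^1*41^ ( - 1 )*8101^1*15973^(  -  1 )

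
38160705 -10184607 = 27976098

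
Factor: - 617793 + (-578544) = -3^1*29^1 *13751^1 = - 1196337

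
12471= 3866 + 8605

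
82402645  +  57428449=139831094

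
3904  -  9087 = - 5183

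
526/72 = 7 + 11/36 = 7.31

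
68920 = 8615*8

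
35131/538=65 + 161/538 = 65.30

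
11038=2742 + 8296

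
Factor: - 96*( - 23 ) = 2208 = 2^5*3^1 *23^1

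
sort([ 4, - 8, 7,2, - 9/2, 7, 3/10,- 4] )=[- 8, - 9/2, - 4, 3/10, 2,4 , 7, 7] 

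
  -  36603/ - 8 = 4575 + 3/8 = 4575.38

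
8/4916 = 2/1229 = 0.00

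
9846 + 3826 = 13672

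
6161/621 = 6161/621 = 9.92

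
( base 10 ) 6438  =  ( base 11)4923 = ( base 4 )1210212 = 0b1100100100110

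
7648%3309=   1030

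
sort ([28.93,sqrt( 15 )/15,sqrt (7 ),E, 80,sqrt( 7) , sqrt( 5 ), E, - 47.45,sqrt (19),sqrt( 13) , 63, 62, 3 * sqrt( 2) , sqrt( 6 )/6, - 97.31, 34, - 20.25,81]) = [  -  97.31, - 47.45, - 20.25,sqrt(15 )/15,  sqrt( 6) /6,  sqrt( 5 ),sqrt(7),sqrt(7), E, E, sqrt ( 13),3*sqrt( 2 ),sqrt( 19 ),28.93,34,  62,63, 80, 81 ] 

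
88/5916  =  22/1479 = 0.01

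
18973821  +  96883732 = 115857553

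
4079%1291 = 206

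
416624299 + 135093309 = 551717608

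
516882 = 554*933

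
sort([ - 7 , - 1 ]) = [ - 7, - 1 ]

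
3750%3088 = 662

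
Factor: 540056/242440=323/145= 5^( - 1)*17^1*19^1*29^ (  -  1 ) 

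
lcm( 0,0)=0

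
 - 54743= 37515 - 92258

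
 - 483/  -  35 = 69/5 = 13.80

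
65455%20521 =3892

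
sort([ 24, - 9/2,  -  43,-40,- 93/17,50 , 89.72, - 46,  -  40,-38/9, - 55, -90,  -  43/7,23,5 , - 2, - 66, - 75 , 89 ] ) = [ -90,  -  75, -66, - 55 ,  -  46, - 43, - 40,  -  40, -43/7,-93/17, - 9/2 , - 38/9,-2,5, 23 , 24, 50,89,  89.72 ] 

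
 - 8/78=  - 1 + 35/39 = - 0.10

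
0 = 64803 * 0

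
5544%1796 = 156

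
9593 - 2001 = 7592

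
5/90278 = 5/90278  =  0.00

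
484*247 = 119548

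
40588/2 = 20294 = 20294.00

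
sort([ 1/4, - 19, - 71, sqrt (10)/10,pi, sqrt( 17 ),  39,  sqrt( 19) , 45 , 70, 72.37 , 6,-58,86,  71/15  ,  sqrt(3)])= [ - 71 , - 58, - 19 , 1/4, sqrt( 10)/10, sqrt( 3) , pi , sqrt( 17),sqrt(19 ),71/15, 6,39,  45 , 70, 72.37, 86] 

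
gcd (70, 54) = 2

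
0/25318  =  0 = 0.00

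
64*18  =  1152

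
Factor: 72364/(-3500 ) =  -18091/875 = - 5^( - 3 )*7^( - 1)*79^1*229^1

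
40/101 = 40/101 =0.40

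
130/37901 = 130/37901 = 0.00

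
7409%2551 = 2307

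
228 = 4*57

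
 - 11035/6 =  - 11035/6 = - 1839.17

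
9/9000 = 1/1000 = 0.00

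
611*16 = 9776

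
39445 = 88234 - 48789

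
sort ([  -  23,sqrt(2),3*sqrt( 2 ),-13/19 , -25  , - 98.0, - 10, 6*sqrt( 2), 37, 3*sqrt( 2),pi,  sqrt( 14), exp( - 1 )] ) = [-98.0, - 25, - 23, - 10,- 13/19, exp( - 1), sqrt( 2 ),pi, sqrt( 14),3*sqrt( 2),3*sqrt( 2), 6*sqrt( 2), 37]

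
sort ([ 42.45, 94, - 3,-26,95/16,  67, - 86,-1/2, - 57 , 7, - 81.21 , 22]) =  [ - 86, - 81.21, - 57, - 26, - 3, -1/2,95/16,7, 22, 42.45 , 67, 94]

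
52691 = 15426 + 37265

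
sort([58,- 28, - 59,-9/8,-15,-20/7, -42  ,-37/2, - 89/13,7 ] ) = [ - 59,  -  42, - 28, - 37/2, - 15,-89/13, - 20/7, - 9/8,7, 58] 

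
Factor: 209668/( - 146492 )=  - 989/691   =  - 23^1 *43^1*691^( - 1 ) 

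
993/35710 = 993/35710=0.03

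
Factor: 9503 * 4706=2^1*13^2*17^1*43^1 *181^1 =44721118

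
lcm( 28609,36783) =257481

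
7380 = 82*90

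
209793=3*69931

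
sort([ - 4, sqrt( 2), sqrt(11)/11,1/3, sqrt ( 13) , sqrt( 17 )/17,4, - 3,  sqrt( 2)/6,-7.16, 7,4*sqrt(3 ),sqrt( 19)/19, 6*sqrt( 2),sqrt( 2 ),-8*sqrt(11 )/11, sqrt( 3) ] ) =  [-7.16,-4,-3,- 8 * sqrt( 11 ) /11, sqrt( 19 )/19,sqrt (2 ) /6,sqrt( 17) /17,sqrt( 11)/11,1/3, sqrt (2),sqrt (2) , sqrt ( 3),sqrt( 13),4, 4 * sqrt(3),7,6*sqrt( 2 )] 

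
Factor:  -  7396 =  - 2^2*43^2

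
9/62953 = 9/62953 = 0.00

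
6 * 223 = 1338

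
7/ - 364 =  - 1+51/52 = -0.02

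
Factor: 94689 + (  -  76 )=94613 = 94613^1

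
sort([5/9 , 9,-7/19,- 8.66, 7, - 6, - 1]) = [  -  8.66,-6, - 1, - 7/19, 5/9,7, 9 ]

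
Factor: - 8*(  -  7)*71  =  3976 = 2^3*7^1*71^1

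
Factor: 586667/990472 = 2^( - 3 )*7^( - 1 ) *23^( -1)*769^( - 1)*586667^1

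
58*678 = 39324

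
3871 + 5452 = 9323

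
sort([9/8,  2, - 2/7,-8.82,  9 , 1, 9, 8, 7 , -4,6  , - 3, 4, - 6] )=[  -  8.82, - 6, -4,- 3 , - 2/7,1, 9/8 , 2 , 4,6, 7,8,9, 9]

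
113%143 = 113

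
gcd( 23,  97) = 1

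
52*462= 24024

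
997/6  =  166 +1/6=166.17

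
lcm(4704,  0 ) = 0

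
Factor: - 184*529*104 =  - 10122944 =- 2^6*13^1 * 23^3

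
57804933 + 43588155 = 101393088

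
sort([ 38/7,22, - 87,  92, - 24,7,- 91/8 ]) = [ - 87,-24, - 91/8,38/7,7,22,92 ]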